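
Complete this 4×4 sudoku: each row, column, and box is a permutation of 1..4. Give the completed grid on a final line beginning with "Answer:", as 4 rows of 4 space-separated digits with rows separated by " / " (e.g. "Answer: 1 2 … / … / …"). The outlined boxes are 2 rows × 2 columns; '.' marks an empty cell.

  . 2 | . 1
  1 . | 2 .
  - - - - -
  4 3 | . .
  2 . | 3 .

Step 1. [r2c4∈{3,4}] row 2 places 3 nowhere but r2c4. So r2c4=3.
Step 2. [r1c1∈{3}] r1c1's peers cover all but 3. So r1c1=3.
Step 3. [r2c2∈{4}] r2c2 is down to just 4 ⇒ r2c2=4.
Step 4. [r3c4∈{2}] only 2 remains possible at r3c4, so r3c4=2.
Step 5. [r4c2∈{1}] nothing but 1 survives at r4c2, so r4c2=1.
Step 6. [r4c4∈{4}] r4c4 has the single candidate 4. So r4c4=4.
Step 7. [r3c3∈{1}] only 1 remains possible at r3c3 ⇒ r3c3=1.
Step 8. [r1c3∈{4}] r1c3 has the single candidate 4 ⇒ r1c3=4.

Answer: 3 2 4 1 / 1 4 2 3 / 4 3 1 2 / 2 1 3 4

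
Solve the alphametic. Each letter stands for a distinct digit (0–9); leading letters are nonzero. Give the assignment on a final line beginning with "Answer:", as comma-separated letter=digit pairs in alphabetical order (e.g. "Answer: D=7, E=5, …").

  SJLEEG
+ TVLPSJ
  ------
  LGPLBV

Step 1. [col 1: G + J ≡ V (mod 10)] no forcing yet in column 1 (carry-in 0); V=4 is free and consistent — try it. So V=4.
Step 2. [col 1: G + J ≡ V (mod 10)] no forcing yet in column 1 (carry-in 0); J=5 is free and consistent — try it ⇒ J=5.
Step 3. [col 1: G + J ≡ V (mod 10)] column 1: given J=5, V=4, carry-in 0, and digits 4,5 already taken and all letters distinct, G+J≡V (mod 10) forces G=9 ⇒ G=9.
Step 4. [col 2: E + S ≡ B (mod 10)] several values work for E in column 2 (E + S ≡ B (mod 10), carry-in 1); try E=6, so E=6.
Step 5. [col 2: E + S ≡ B (mod 10)] B=8 is one option consistent with column 2 (E + S ≡ B (mod 10), carry-in 1) — take it. So B=8.
Step 6. [col 2: E + S ≡ B (mod 10)] column 2: given E=6, B=8, carry-in 1, and digits 4,5,6,8,9 already taken and all letters distinct, E+S≡B (mod 10) forces S=1, so S=1.
Step 7. [col 3: E + P ≡ L (mod 10)] in column 3 we have E+P≡L with carry-in 0; given E=6 and digits 1,4,5,6,8,9 already taken and all letters distinct, that pins L to 3 ⇒ L=3.
Step 8. [col 3: E + P ≡ L (mod 10)] column 3 reads E+P+carry(0)=L with E=6, L=3; with digits 1,3,4,5,6,8,9 already taken and all letters distinct, the only value for P is 7, so P=7.
Step 9. [col 6: S + T ≡ L (mod 10)] from column 6 (S=1, L=3, carry-in 0, digits 1,3,4,5,6,7,8,9 already taken and all letters distinct): T must equal 2, so T=2.

Answer: B=8, E=6, G=9, J=5, L=3, P=7, S=1, T=2, V=4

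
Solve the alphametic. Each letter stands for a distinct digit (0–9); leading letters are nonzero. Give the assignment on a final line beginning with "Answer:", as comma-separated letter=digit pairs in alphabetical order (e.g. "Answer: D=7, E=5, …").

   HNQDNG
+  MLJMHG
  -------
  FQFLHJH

Step 1. [F] the sum has 7 digits but both addends have 6; that extra leading digit F is the final carry, namely 1. So F=1.
Step 2. [col 1: G + G ≡ H (mod 10)] no forcing yet in column 1 (carry-in 0); G=2 is free and consistent — try it. So G=2.
Step 3. [col 1: G + G ≡ H (mod 10)] column 1 reads G+G+carry(0)=H with G=2; with digits 1,2 already taken and all letters distinct, the only value for H is 4. So H=4.
Step 4. [col 2: N + H ≡ J (mod 10)] N=3 is one option consistent with column 2 (N + H ≡ J (mod 10), carry-in 0) — take it ⇒ N=3.
Step 5. [col 2: N + H ≡ J (mod 10)] from column 2 (N=3, H=4, carry-in 0, digits 1,2,3,4 already taken and all letters distinct): J must equal 7, so J=7.
Step 6. [col 3: D + M ≡ H (mod 10)] no forcing yet in column 3 (carry-in 0); D=9 is free and consistent — try it. So D=9.
Step 7. [col 3: D + M ≡ H (mod 10)] in column 3 we have D+M≡H with carry-in 0; given D=9, H=4 and digits 1,2,3,4,7,9 already taken and all letters distinct, that pins M to 5 ⇒ M=5.
Step 8. [col 4: Q + J ≡ L (mod 10)] no forcing yet in column 4 (carry-in 1); Q=0 is free and consistent — try it ⇒ Q=0.
Step 9. [col 4: Q + J ≡ L (mod 10)] from column 4 (Q=0, J=7, carry-in 1, digits 0,1,2,3,4,5,7,9 already taken and all letters distinct): L must equal 8 ⇒ L=8.

Answer: D=9, F=1, G=2, H=4, J=7, L=8, M=5, N=3, Q=0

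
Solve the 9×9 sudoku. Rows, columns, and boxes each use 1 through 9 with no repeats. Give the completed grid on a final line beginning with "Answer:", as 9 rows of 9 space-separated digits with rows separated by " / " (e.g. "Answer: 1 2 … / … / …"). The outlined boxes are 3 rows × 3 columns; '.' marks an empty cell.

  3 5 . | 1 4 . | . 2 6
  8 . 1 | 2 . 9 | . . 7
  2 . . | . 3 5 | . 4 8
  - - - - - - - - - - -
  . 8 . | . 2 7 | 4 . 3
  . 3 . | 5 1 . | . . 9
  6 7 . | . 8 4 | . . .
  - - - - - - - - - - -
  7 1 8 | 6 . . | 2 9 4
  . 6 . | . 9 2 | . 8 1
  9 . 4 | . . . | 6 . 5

Step 1. [r9c5∈{7}] only 7 remains possible at r9c5. So r9c5=7.
Step 2. [r9c8∈{3}] r9c8 is down to just 3. So r9c8=3.
Step 3. [r4c8∈{1,5,6}] across row 4, 6 lands solely at r4c8, so r4c8=6.
Step 4. [r3c2∈{9}] only 9 remains possible at r3c2, so r3c2=9.
Step 5. [r2c8∈{5}] r2c8 has the single candidate 5 ⇒ r2c8=5.
Step 6. [r6c7∈{1,5}] 5 has one home in col 7: r6c7. So r6c7=5.
Step 7. [r8c3∈{3,5}] 3 has one home in col 3: r8c3. So r8c3=3.
Step 8. [r4c3∈{5,9}] in col 3, 5 fits only at r4c3 ⇒ r4c3=5.
Step 9. [r6c3∈{2,9}] col 3 places 9 nowhere but r6c3, so r6c3=9.
Step 10. [r3c3∈{6,7}] in row 3, 6 fits only at r3c3, so r3c3=6.
Step 11. [r5c7∈{7,8}] in row 5, 8 fits only at r5c7, so r5c7=8.
Step 12. [r9c4∈{8}] r9c4 is down to just 8. So r9c4=8.
Step 13. [r8c1∈{5}] r8c1 has the single candidate 5 ⇒ r8c1=5.
Step 14. [r1c7∈{9}] r1c7 is down to just 9, so r1c7=9.
Step 15. [r8c4∈{4}] only 4 remains possible at r8c4. So r8c4=4.
Step 16. [r2c5∈{6}] nothing but 6 survives at r2c5. So r2c5=6.
Step 17. [r5c8∈{7}] only 7 remains possible at r5c8, so r5c8=7.
Step 18. [r2c7∈{3}] nothing but 3 survives at r2c7 ⇒ r2c7=3.
Step 19. [r2c2∈{4}] r2c2 is down to just 4 ⇒ r2c2=4.
Step 20. [r6c8∈{1}] only 1 remains possible at r6c8 ⇒ r6c8=1.
Step 21. [r6c9∈{2}] r6c9's peers cover all but 2 ⇒ r6c9=2.
Step 22. [r5c6∈{6}] r5c6 is down to just 6. So r5c6=6.
Step 23. [r4c1∈{1}] r4c1 is down to just 1 ⇒ r4c1=1.
Step 24. [r5c1∈{4}] r5c1's peers cover all but 4 ⇒ r5c1=4.
Step 25. [r4c4∈{9}] r4c4's peers cover all but 9 ⇒ r4c4=9.
Step 26. [r6c4∈{3}] r6c4's peers cover all but 3, so r6c4=3.
Step 27. [r7c5∈{5}] r7c5 has the single candidate 5, so r7c5=5.
Step 28. [r3c4∈{7}] r3c4's peers cover all but 7, so r3c4=7.
Step 29. [r7c6∈{3}] only 3 remains possible at r7c6. So r7c6=3.
Step 30. [r1c3∈{7}] r1c3 is down to just 7, so r1c3=7.
Step 31. [r3c7∈{1}] r3c7's peers cover all but 1, so r3c7=1.
Step 32. [r8c7∈{7}] r8c7 is down to just 7 ⇒ r8c7=7.
Step 33. [r5c3∈{2}] r5c3 has the single candidate 2. So r5c3=2.
Step 34. [r9c2∈{2}] r9c2 has the single candidate 2, so r9c2=2.
Step 35. [r1c6∈{8}] only 8 remains possible at r1c6 ⇒ r1c6=8.
Step 36. [r9c6∈{1}] r9c6's peers cover all but 1 ⇒ r9c6=1.

Answer: 3 5 7 1 4 8 9 2 6 / 8 4 1 2 6 9 3 5 7 / 2 9 6 7 3 5 1 4 8 / 1 8 5 9 2 7 4 6 3 / 4 3 2 5 1 6 8 7 9 / 6 7 9 3 8 4 5 1 2 / 7 1 8 6 5 3 2 9 4 / 5 6 3 4 9 2 7 8 1 / 9 2 4 8 7 1 6 3 5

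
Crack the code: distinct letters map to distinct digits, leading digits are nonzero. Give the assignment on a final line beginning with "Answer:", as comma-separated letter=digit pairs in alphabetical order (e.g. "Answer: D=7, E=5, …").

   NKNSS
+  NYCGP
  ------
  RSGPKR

Step 1. [col 1: S + P ≡ R (mod 10)] no forcing yet in column 1 (carry-in 0); P=6 is free and consistent — try it ⇒ P=6.
Step 2. [col 1: S + P ≡ R (mod 10)] several values work for R in column 1 (S + P ≡ R (mod 10), carry-in 0); try R=1, so R=1.
Step 3. [col 1: S + P ≡ R (mod 10)] column 1: given P=6, R=1, carry-in 0, and digits 1,6 already taken and all letters distinct, S+P≡R (mod 10) forces S=5, so S=5.
Step 4. [col 2: S + G ≡ K (mod 10)] G=2 is one option consistent with column 2 (S + G ≡ K (mod 10), carry-in 1) — take it ⇒ G=2.
Step 5. [col 2: S + G ≡ K (mod 10)] column 2: given S=5, G=2, carry-in 1, and digits 1,2,5,6 already taken and all letters distinct, S+G≡K (mod 10) forces K=8. So K=8.
Step 6. [col 3: N + C ≡ P (mod 10)] several values work for N in column 3 (N + C ≡ P (mod 10), carry-in 0); try N=7 ⇒ N=7.
Step 7. [col 3: N + C ≡ P (mod 10)] column 3 reads N+C+carry(0)=P with N=7, P=6; with digits 1,2,5,6,7,8 already taken and all letters distinct, the only value for C is 9 ⇒ C=9.
Step 8. [col 4: K + Y ≡ G (mod 10)] column 4 reads K+Y+carry(1)=G with K=8, G=2; with digits 1,2,5,6,7,8,9 already taken and all letters distinct, the only value for Y is 3. So Y=3.

Answer: C=9, G=2, K=8, N=7, P=6, R=1, S=5, Y=3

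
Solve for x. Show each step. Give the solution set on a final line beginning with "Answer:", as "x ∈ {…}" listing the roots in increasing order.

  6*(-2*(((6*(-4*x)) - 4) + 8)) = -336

Step 1. [6*(-2*(((6*(-4*x)) - 4) + 8)) = -336] leading coefficient 6: divide by 6. So div: -2*(((6*(-4*x)) - 4) + 8) = -56.
Step 2. [-2*(((6*(-4*x)) - 4) + 8) = -56] -2 out front; divide by -2 ⇒ div: ((6*(-4*x)) - 4) + 8 = 28.
Step 3. [((6*(-4*x)) - 4) + 8 = 28] peel the +8: subtract 8 from each side ⇒ sub: (6*(-4*x)) - 4 = 20.
Step 4. [(6*(-4*x)) - 4 = 20] peel the -4: add 4 from each side, so sub: 6*(-4*x) = 24.
Step 5. [6*(-4*x) = 24] divide by the outer 6 ⇒ div: -4*x = 4.
Step 6. [-4*x = 4] divide by the outer -4 ⇒ div: x = -1.

Answer: x ∈ {-1}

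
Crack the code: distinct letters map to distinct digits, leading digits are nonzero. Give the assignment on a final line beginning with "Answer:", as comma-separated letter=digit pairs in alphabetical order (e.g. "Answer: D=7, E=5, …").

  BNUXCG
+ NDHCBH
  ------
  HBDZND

Step 1. [col 1: G + H ≡ D (mod 10)] several values work for D in column 1 (G + H ≡ D (mod 10), carry-in 0); try D=0, so D=0.
Step 2. [col 1: G + H ≡ D (mod 10)] G=7 is one option consistent with column 1 (G + H ≡ D (mod 10), carry-in 0) — take it, so G=7.
Step 3. [col 1: G + H ≡ D (mod 10)] in column 1 we have G+H≡D with carry-in 0; given G=7, D=0 and digits 0,7 already taken and all letters distinct, that pins H to 3 ⇒ H=3.
Step 4. [col 2: C + B ≡ N (mod 10)] B=2 is one option consistent with column 2 (C + B ≡ N (mod 10), carry-in 1) — take it ⇒ B=2.
Step 5. [col 2: C + B ≡ N (mod 10)] column 2 (C + B ≡ N (mod 10), carry-in 1) doesn't pin C yet; pick C=8 and continue, so C=8.
Step 6. [col 2: C + B ≡ N (mod 10)] column 2: given C=8, B=2, carry-in 1, and digits 0,2,3,7,8 already taken and all letters distinct, C+B≡N (mod 10) forces N=1 ⇒ N=1.
Step 7. [col 3: X + C ≡ Z (mod 10)] no forcing yet in column 3 (carry-in 1); Z=4 is free and consistent — try it, so Z=4.
Step 8. [col 3: X + C ≡ Z (mod 10)] from column 3 (C=8, Z=4, carry-in 1, digits 0,1,2,3,4,7,8 already taken and all letters distinct): X must equal 5, so X=5.
Step 9. [col 4: U + H ≡ D (mod 10)] in column 4 we have U+H≡D with carry-in 1; given H=3, D=0 and digits 0,1,2,3,4,5,7,8 already taken and all letters distinct, that pins U to 6. So U=6.

Answer: B=2, C=8, D=0, G=7, H=3, N=1, U=6, X=5, Z=4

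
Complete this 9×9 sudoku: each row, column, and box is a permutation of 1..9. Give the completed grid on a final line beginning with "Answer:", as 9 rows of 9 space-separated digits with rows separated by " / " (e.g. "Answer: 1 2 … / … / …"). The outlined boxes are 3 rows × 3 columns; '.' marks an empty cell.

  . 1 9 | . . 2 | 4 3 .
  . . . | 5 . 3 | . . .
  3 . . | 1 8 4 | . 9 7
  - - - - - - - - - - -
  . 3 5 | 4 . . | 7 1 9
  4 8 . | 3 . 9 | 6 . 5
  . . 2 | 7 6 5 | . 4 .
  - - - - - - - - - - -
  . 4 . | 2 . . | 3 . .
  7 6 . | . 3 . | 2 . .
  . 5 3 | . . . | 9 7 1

Step 1. [r2c9∈{2,6,8}] in col 9, 2 fits only at r2c9 ⇒ r2c9=2.
Step 2. [r7c6∈{1,6,7,8}] 7 has one home in col 6: r7c6. So r7c6=7.
Step 3. [r7c1∈{1,8,9}] box 7 places 9 nowhere but r7c1. So r7c1=9.
Step 4. [r2c3∈{4,6,7,8}] across row 2, 4 lands solely at r2c3. So r2c3=4.
Step 5. [r5c5∈{1,2}] across box 5, 1 lands solely at r5c5, so r5c5=1.
Step 6. [r1c4∈{6}] only 6 remains possible at r1c4, so r1c4=6.
Step 7. [r1c9∈{8}] r1c9's peers cover all but 8, so r1c9=8.
Step 8. [r9c4∈{8}] only 8 remains possible at r9c4 ⇒ r9c4=8.
Step 9. [r2c8∈{6}] r2c8's peers cover all but 6. So r2c8=6.
Step 10. [r7c3∈{1,8}] row 7 places 1 nowhere but r7c3. So r7c3=1.
Step 11. [r7c8∈{5,8}] across row 7, 8 lands solely at r7c8. So r7c8=8.
Step 12. [r1c5∈{7}] only 7 remains possible at r1c5. So r1c5=7.
Step 13. [r4c1∈{6}] r4c1 is down to just 6. So r4c1=6.
Step 14. [r3c3∈{6}] nothing but 6 survives at r3c3 ⇒ r3c3=6.
Step 15. [r6c9∈{3}] nothing but 3 survives at r6c9, so r6c9=3.
Step 16. [r6c1∈{1}] r6c1's peers cover all but 1 ⇒ r6c1=1.
Step 17. [r8c4∈{9}] only 9 remains possible at r8c4 ⇒ r8c4=9.
Step 18. [r8c9∈{4}] r8c9's peers cover all but 4. So r8c9=4.
Step 19. [r8c3∈{8}] r8c3's peers cover all but 8. So r8c3=8.
Step 20. [r4c5∈{2}] r4c5 has the single candidate 2, so r4c5=2.
Step 21. [r9c1∈{2}] nothing but 2 survives at r9c1, so r9c1=2.
Step 22. [r2c1∈{8}] r2c1's peers cover all but 8 ⇒ r2c1=8.
Step 23. [r6c7∈{8}] r6c7 is down to just 8, so r6c7=8.
Step 24. [r7c5∈{5}] nothing but 5 survives at r7c5 ⇒ r7c5=5.
Step 25. [r4c6∈{8}] r4c6's peers cover all but 8 ⇒ r4c6=8.
Step 26. [r8c6∈{1}] r8c6 is down to just 1, so r8c6=1.
Step 27. [r8c8∈{5}] r8c8 has the single candidate 5 ⇒ r8c8=5.
Step 28. [r2c5∈{9}] nothing but 9 survives at r2c5, so r2c5=9.
Step 29. [r3c7∈{5}] r3c7's peers cover all but 5, so r3c7=5.
Step 30. [r2c2∈{7}] nothing but 7 survives at r2c2. So r2c2=7.
Step 31. [r5c8∈{2}] nothing but 2 survives at r5c8, so r5c8=2.
Step 32. [r2c7∈{1}] r2c7 has the single candidate 1. So r2c7=1.
Step 33. [r1c1∈{5}] r1c1 has the single candidate 5. So r1c1=5.
Step 34. [r5c3∈{7}] r5c3's peers cover all but 7. So r5c3=7.
Step 35. [r9c6∈{6}] nothing but 6 survives at r9c6. So r9c6=6.
Step 36. [r9c5∈{4}] r9c5 is down to just 4 ⇒ r9c5=4.
Step 37. [r7c9∈{6}] r7c9 is down to just 6 ⇒ r7c9=6.
Step 38. [r6c2∈{9}] r6c2 has the single candidate 9 ⇒ r6c2=9.
Step 39. [r3c2∈{2}] r3c2 is down to just 2 ⇒ r3c2=2.

Answer: 5 1 9 6 7 2 4 3 8 / 8 7 4 5 9 3 1 6 2 / 3 2 6 1 8 4 5 9 7 / 6 3 5 4 2 8 7 1 9 / 4 8 7 3 1 9 6 2 5 / 1 9 2 7 6 5 8 4 3 / 9 4 1 2 5 7 3 8 6 / 7 6 8 9 3 1 2 5 4 / 2 5 3 8 4 6 9 7 1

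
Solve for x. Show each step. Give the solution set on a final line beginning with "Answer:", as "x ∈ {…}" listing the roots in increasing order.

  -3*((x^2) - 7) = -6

Step 1. [-3*((x^2) - 7) = -6] -3·(inner) — divide through by -3, so div: (x^2) - 7 = 2.
Step 2. [(x^2) - 7 = 2] peel the -7: add 7 from each side, so sub: x^2 = 9.
Step 3. [x^2 = 9] LHS squared, RHS 9 ≥ 0: apply √ (±) ⇒ sqrt: x = 3 or -3.

Answer: x ∈ {-3, 3}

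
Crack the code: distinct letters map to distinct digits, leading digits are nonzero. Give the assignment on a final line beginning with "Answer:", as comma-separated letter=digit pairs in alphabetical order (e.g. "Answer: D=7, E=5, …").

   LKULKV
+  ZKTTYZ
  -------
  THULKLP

Step 1. [T] the sum has 7 digits but both addends have 6; that extra leading digit T is the final carry, namely 1. So T=1.
Step 2. [col 1: V + Z ≡ P (mod 10)] V=3 is one option consistent with column 1 (V + Z ≡ P (mod 10), carry-in 0) — take it. So V=3.
Step 3. [col 1: V + Z ≡ P (mod 10)] no forcing yet in column 1 (carry-in 0); P=9 is free and consistent — try it ⇒ P=9.
Step 4. [col 1: V + Z ≡ P (mod 10)] from column 1 (V=3, P=9, carry-in 0, digits 1,3,9 already taken and all letters distinct): Z must equal 6, so Z=6.
Step 5. [col 2: K + Y ≡ L (mod 10)] column 2 (K + Y ≡ L (mod 10), carry-in 0) doesn't pin L yet; pick L=5 and continue ⇒ L=5.
Step 6. [col 2: K + Y ≡ L (mod 10)] several values work for Y in column 2 (K + Y ≡ L (mod 10), carry-in 0); try Y=8 ⇒ Y=8.
Step 7. [col 2: K + Y ≡ L (mod 10)] in column 2 we have K+Y≡L with carry-in 0; given Y=8, L=5 and digits 1,3,5,6,8,9 already taken and all letters distinct, that pins K to 7 ⇒ K=7.
Step 8. [col 4: U + T ≡ L (mod 10)] column 4 reads U+T+carry(0)=L with T=1, L=5; with digits 1,3,5,6,7,8,9 already taken and all letters distinct, the only value for U is 4, so U=4.
Step 9. [col 6: L + Z ≡ H (mod 10)] column 6: given L=5, Z=6, carry-in 1, and digits 1,3,4,5,6,7,8,9 already taken and all letters distinct, L+Z≡H (mod 10) forces H=2, so H=2.

Answer: H=2, K=7, L=5, P=9, T=1, U=4, V=3, Y=8, Z=6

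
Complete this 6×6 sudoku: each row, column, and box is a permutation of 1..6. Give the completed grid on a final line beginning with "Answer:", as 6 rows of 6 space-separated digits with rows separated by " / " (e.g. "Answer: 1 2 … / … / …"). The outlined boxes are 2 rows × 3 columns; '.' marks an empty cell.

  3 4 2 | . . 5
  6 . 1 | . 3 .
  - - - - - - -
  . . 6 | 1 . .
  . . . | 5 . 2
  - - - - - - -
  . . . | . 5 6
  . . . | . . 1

Step 1. [r6c5∈{2,4}] 2 has one home in col 5: r6c5, so r6c5=2.
Step 2. [r6c3∈{3,4,5}] across col 3, 5 lands solely at r6c3 ⇒ r6c3=5.
Step 3. [r6c1∈{4}] r6c1's peers cover all but 4. So r6c1=4.
Step 4. [r5c3∈{3}] nothing but 3 survives at r5c3, so r5c3=3.
Step 5. [r4c5∈{4,6}] r4c5 is the only open cell in row 4 admitting 6, so r4c5=6.
Step 6. [r4c1∈{1}] r4c1 is down to just 1, so r4c1=1.
Step 7. [r3c6∈{3,4}] col 6 places 3 nowhere but r3c6. So r3c6=3.
Step 8. [r5c1∈{2}] r5c1's peers cover all but 2 ⇒ r5c1=2.
Step 9. [r5c4∈{4}] r5c4 is down to just 4. So r5c4=4.
Step 10. [r2c2∈{5}] only 5 remains possible at r2c2. So r2c2=5.
Step 11. [r4c3∈{4}] nothing but 4 survives at r4c3 ⇒ r4c3=4.
Step 12. [r6c4∈{3}] r6c4's peers cover all but 3. So r6c4=3.
Step 13. [r1c4∈{6}] r1c4 has the single candidate 6. So r1c4=6.
Step 14. [r4c2∈{3}] r4c2's peers cover all but 3 ⇒ r4c2=3.
Step 15. [r3c2∈{2}] nothing but 2 survives at r3c2. So r3c2=2.
Step 16. [r1c5∈{1}] r1c5's peers cover all but 1 ⇒ r1c5=1.
Step 17. [r3c5∈{4}] r3c5 has the single candidate 4, so r3c5=4.
Step 18. [r3c1∈{5}] r3c1 is down to just 5. So r3c1=5.
Step 19. [r6c2∈{6}] r6c2's peers cover all but 6. So r6c2=6.
Step 20. [r2c6∈{4}] nothing but 4 survives at r2c6. So r2c6=4.
Step 21. [r2c4∈{2}] only 2 remains possible at r2c4, so r2c4=2.
Step 22. [r5c2∈{1}] r5c2's peers cover all but 1. So r5c2=1.

Answer: 3 4 2 6 1 5 / 6 5 1 2 3 4 / 5 2 6 1 4 3 / 1 3 4 5 6 2 / 2 1 3 4 5 6 / 4 6 5 3 2 1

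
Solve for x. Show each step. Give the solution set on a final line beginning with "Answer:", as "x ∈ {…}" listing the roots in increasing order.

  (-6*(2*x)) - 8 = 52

Step 1. [(-6*(2*x)) - 8 = 52] -8 is outermost — add 8 both sides, so sub: -6*(2*x) = 60.
Step 2. [-6*(2*x) = 60] leading coefficient -6: divide by -6. So div: 2*x = -10.
Step 3. [2*x = -10] 2·(inner) — divide through by 2 ⇒ div: x = -5.

Answer: x ∈ {-5}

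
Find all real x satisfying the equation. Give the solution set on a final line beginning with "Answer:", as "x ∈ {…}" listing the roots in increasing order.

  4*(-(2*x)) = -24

Step 1. [4*(-(2*x)) = -24] LHS = 4·(…); ÷4 both sides. So div: -(2*x) = -6.
Step 2. [-(2*x) = -6] leading − — multiply by −1, so neg: 2*x = 6.
Step 3. [2*x = 6] 2 out front; divide by 2 ⇒ div: x = 3.

Answer: x ∈ {3}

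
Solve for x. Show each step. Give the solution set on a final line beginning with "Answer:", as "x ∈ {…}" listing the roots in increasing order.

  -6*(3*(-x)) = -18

Step 1. [-6*(3*(-x)) = -18] LHS = -6·(…); ÷-6 both sides ⇒ div: 3*(-x) = 3.
Step 2. [3*(-x) = 3] leading coefficient 3: divide by 3 ⇒ div: -x = 1.
Step 3. [-x = 1] flip signs both sides. So neg: x = -1.

Answer: x ∈ {-1}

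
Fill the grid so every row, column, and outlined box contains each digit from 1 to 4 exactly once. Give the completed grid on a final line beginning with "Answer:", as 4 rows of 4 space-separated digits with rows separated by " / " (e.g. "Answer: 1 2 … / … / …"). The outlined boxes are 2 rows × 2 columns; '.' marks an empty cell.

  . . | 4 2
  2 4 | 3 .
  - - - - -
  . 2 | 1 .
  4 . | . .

Step 1. [r3c1∈{3}] r3c1's peers cover all but 3 ⇒ r3c1=3.
Step 2. [r1c1∈{1}] r1c1 is down to just 1 ⇒ r1c1=1.
Step 3. [r4c4∈{3}] only 3 remains possible at r4c4, so r4c4=3.
Step 4. [r4c2∈{1}] r4c2 has the single candidate 1. So r4c2=1.
Step 5. [r1c2∈{3}] only 3 remains possible at r1c2. So r1c2=3.
Step 6. [r4c3∈{2}] r4c3 is down to just 2. So r4c3=2.
Step 7. [r3c4∈{4}] only 4 remains possible at r3c4. So r3c4=4.
Step 8. [r2c4∈{1}] r2c4's peers cover all but 1, so r2c4=1.

Answer: 1 3 4 2 / 2 4 3 1 / 3 2 1 4 / 4 1 2 3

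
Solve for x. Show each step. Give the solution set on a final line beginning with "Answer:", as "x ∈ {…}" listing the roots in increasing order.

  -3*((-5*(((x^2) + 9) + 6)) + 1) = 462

Step 1. [-3*((-5*(((x^2) + 9) + 6)) + 1) = 462] leading coefficient -3: divide by -3. So div: (-5*(((x^2) + 9) + 6)) + 1 = -154.
Step 2. [(-5*(((x^2) + 9) + 6)) + 1 = -154] 1 comes off first (subtract 1), so sub: -5*(((x^2) + 9) + 6) = -155.
Step 3. [-5*(((x^2) + 9) + 6) = -155] leading coefficient -5: divide by -5. So div: ((x^2) + 9) + 6 = 31.
Step 4. [((x^2) + 9) + 6 = 31] 6 comes off first (subtract 6), so sub: (x^2) + 9 = 25.
Step 5. [(x^2) + 9 = 25] the outer +9 inverts by subtracting 9 ⇒ sub: x^2 = 16.
Step 6. [x^2 = 16] √ both sides: 16 ≥ 0 gives two branches. So sqrt: x = 4 or -4.

Answer: x ∈ {-4, 4}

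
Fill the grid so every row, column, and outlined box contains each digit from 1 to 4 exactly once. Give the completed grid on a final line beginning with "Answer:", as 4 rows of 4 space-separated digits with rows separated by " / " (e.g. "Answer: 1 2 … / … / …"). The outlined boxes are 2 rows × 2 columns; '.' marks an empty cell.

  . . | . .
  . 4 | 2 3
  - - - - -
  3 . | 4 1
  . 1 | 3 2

Step 1. [r1c1∈{1,2}] col 1 places 2 nowhere but r1c1, so r1c1=2.
Step 2. [r1c2∈{3}] only 3 remains possible at r1c2 ⇒ r1c2=3.
Step 3. [r3c2∈{2}] only 2 remains possible at r3c2, so r3c2=2.
Step 4. [r2c1∈{1}] only 1 remains possible at r2c1 ⇒ r2c1=1.
Step 5. [r1c3∈{1}] r1c3 has the single candidate 1 ⇒ r1c3=1.
Step 6. [r4c1∈{4}] only 4 remains possible at r4c1, so r4c1=4.
Step 7. [r1c4∈{4}] only 4 remains possible at r1c4. So r1c4=4.

Answer: 2 3 1 4 / 1 4 2 3 / 3 2 4 1 / 4 1 3 2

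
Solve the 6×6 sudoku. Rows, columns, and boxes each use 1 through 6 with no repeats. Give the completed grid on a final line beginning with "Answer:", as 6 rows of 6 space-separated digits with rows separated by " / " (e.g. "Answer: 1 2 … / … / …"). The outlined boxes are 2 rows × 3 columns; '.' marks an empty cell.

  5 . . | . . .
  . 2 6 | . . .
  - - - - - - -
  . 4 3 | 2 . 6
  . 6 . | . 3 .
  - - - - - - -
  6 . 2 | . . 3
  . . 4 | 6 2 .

Step 1. [r1c3∈{1}] only 1 remains possible at r1c3 ⇒ r1c3=1.
Step 2. [r3c5∈{1,5}] r3c5 is the only open cell in row 3 admitting 5 ⇒ r3c5=5.
Step 3. [r2c1∈{3,4}] 4 has one home in col 1: r2c1. So r2c1=4.
Step 4. [r2c5∈{1}] r2c5 is down to just 1, so r2c5=1.
Step 5. [r2c4∈{3,5}] 3 has one home in row 2: r2c4 ⇒ r2c4=3.
Step 6. [r5c4∈{1,4,5}] in col 4, 5 fits only at r5c4, so r5c4=5.
Step 7. [r1c4∈{4}] nothing but 4 survives at r1c4. So r1c4=4.
Step 8. [r6c6∈{1}] r6c6's peers cover all but 1, so r6c6=1.
Step 9. [r4c1∈{1,2}] 2 has one home in row 4: r4c1. So r4c1=2.
Step 10. [r1c2∈{3}] r1c2's peers cover all but 3 ⇒ r1c2=3.
Step 11. [r2c6∈{5}] r2c6 has the single candidate 5. So r2c6=5.
Step 12. [r6c2∈{5}] r6c2 has the single candidate 5. So r6c2=5.
Step 13. [r4c6∈{4}] r4c6 is down to just 4 ⇒ r4c6=4.
Step 14. [r5c5∈{4}] r5c5's peers cover all but 4, so r5c5=4.
Step 15. [r4c3∈{5}] r4c3's peers cover all but 5. So r4c3=5.
Step 16. [r3c1∈{1}] r3c1 is down to just 1. So r3c1=1.
Step 17. [r1c5∈{6}] nothing but 6 survives at r1c5 ⇒ r1c5=6.
Step 18. [r5c2∈{1}] r5c2 is down to just 1 ⇒ r5c2=1.
Step 19. [r4c4∈{1}] only 1 remains possible at r4c4. So r4c4=1.
Step 20. [r1c6∈{2}] r1c6's peers cover all but 2 ⇒ r1c6=2.
Step 21. [r6c1∈{3}] r6c1 has the single candidate 3 ⇒ r6c1=3.

Answer: 5 3 1 4 6 2 / 4 2 6 3 1 5 / 1 4 3 2 5 6 / 2 6 5 1 3 4 / 6 1 2 5 4 3 / 3 5 4 6 2 1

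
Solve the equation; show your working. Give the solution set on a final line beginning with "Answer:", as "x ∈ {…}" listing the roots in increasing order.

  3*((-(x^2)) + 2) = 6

Step 1. [3*((-(x^2)) + 2) = 6] leading coefficient 3: divide by 3 ⇒ div: (-(x^2)) + 2 = 2.
Step 2. [(-(x^2)) + 2 = 2] the outer +2 inverts by subtracting 2. So sub: -(x^2) = 0.
Step 3. [-(x^2) = 0] flip signs both sides, so neg: x^2 = 0.
Step 4. [x^2 = 0] LHS squared, RHS 0 ≥ 0: apply √ (±), so sqrt: x = 0.

Answer: x ∈ {0}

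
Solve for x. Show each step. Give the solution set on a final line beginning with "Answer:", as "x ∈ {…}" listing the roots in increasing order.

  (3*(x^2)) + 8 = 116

Step 1. [(3*(x^2)) + 8 = 116] 8 comes off first (subtract 8), so sub: 3*(x^2) = 108.
Step 2. [3*(x^2) = 108] leading coefficient 3: divide by 3 ⇒ div: x^2 = 36.
Step 3. [x^2 = 36] 36 ≥ 0, LHS is (·)² — take ±√ ⇒ sqrt: x = 6 or -6.

Answer: x ∈ {-6, 6}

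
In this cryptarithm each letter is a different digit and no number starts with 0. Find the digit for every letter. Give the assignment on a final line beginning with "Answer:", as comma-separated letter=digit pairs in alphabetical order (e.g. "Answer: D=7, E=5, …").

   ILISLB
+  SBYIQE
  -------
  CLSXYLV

Step 1. [col 1: B + E ≡ V (mod 10)] no forcing yet in column 1 (carry-in 0); B=3 is free and consistent — try it. So B=3.
Step 2. [col 1: B + E ≡ V (mod 10)] column 1 (B + E ≡ V (mod 10), carry-in 0) doesn't pin E yet; pick E=7 and continue, so E=7.
Step 3. [C] adding two 6-digit numbers gives at most 6+1 digits, and here it does — C is that final carry and must be 1, so C=1.
Step 4. [col 1: B + E ≡ V (mod 10)] column 1: given B=3, E=7, carry-in 0, and digits 1,3,7 already taken and all letters distinct, B+E≡V (mod 10) forces V=0 ⇒ V=0.
Step 5. [col 2: L + Q ≡ L (mod 10)] column 2: given nothing yet, carry-in 1, and digits 0,1,3,7 already taken and all letters distinct, L+Q≡L (mod 10) forces Q=9 ⇒ Q=9.
Step 6. [col 2: L + Q ≡ L (mod 10)] no forcing yet in column 2 (carry-in 1); L=4 is free and consistent — try it ⇒ L=4.
Step 7. [col 3: S + I ≡ Y (mod 10)] several values work for S in column 3 (S + I ≡ Y (mod 10), carry-in 1); try S=8. So S=8.
Step 8. [col 3: S + I ≡ Y (mod 10)] from column 3 (S=8, carry-in 1, digits 0,1,3,4,7,8,9 already taken and all letters distinct): I must equal 6, so I=6.
Step 9. [col 3: S + I ≡ Y (mod 10)] in column 3 we have S+I≡Y with carry-in 1; given S=8, I=6 and digits 0,1,3,4,6,7,8,9 already taken and all letters distinct, that pins Y to 5. So Y=5.
Step 10. [col 4: I + Y ≡ X (mod 10)] from column 4 (I=6, Y=5, carry-in 1, digits 0,1,3,4,5,6,7,8,9 already taken and all letters distinct): X must equal 2. So X=2.

Answer: B=3, C=1, E=7, I=6, L=4, Q=9, S=8, V=0, X=2, Y=5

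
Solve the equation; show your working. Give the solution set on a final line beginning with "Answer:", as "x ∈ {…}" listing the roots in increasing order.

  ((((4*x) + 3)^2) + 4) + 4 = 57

Step 1. [((((4*x) + 3)^2) + 4) + 4 = 57] peel the +4: subtract 4 from each side, so sub: (((4*x) + 3)^2) + 4 = 53.
Step 2. [(((4*x) + 3)^2) + 4 = 53] +4 is outermost — subtract 4 both sides, so sub: ((4*x) + 3)^2 = 49.
Step 3. [((4*x) + 3)^2 = 49] 49 ≥ 0, LHS is (·)² — take ±√. So sqrt: (4*x) + 3 = 7 or -7.
Step 4. [(4*x) + 3 = 7 or -7] subtract 3: x sits inside (… + 3), so sub: 4*x = 4 or -10.
Step 5. [4*x = 4 or -10] LHS = 4·(…); ÷4 both sides. So div: x = 1 or -5/2.

Answer: x ∈ {-5/2, 1}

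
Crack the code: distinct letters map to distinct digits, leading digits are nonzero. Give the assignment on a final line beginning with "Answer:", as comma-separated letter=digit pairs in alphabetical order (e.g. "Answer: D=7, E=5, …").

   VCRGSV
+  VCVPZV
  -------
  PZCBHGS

Step 1. [col 1: V + V ≡ S (mod 10)] column 1 (V + V ≡ S (mod 10), carry-in 0) doesn't pin V yet; pick V=7 and continue, so V=7.
Step 2. [col 1: V + V ≡ S (mod 10)] column 1 reads V+V+carry(0)=S with V=7; with digits 7 already taken and all letters distinct, the only value for S is 4, so S=4.
Step 3. [P] P is the leading digit of a 7-digit sum of two 6-digit numbers; the final carry is exactly 1, so P=1.
Step 4. [col 2: S + Z ≡ G (mod 10)] column 2 (S + Z ≡ G (mod 10), carry-in 1) doesn't pin G yet; pick G=0 and continue ⇒ G=0.
Step 5. [col 2: S + Z ≡ G (mod 10)] column 2: given S=4, G=0, carry-in 1, and digits 0,1,4,7 already taken and all letters distinct, S+Z≡G (mod 10) forces Z=5 ⇒ Z=5.
Step 6. [col 3: G + P ≡ H (mod 10)] from column 3 (G=0, P=1, carry-in 1, digits 0,1,4,5,7 already taken and all letters distinct): H must equal 2 ⇒ H=2.
Step 7. [col 4: R + V ≡ B (mod 10)] several values work for R in column 4 (R + V ≡ B (mod 10), carry-in 0); try R=6 ⇒ R=6.
Step 8. [col 4: R + V ≡ B (mod 10)] in column 4 we have R+V≡B with carry-in 0; given R=6, V=7 and digits 0,1,2,4,5,6,7 already taken and all letters distinct, that pins B to 3. So B=3.
Step 9. [col 5: C + C ≡ C (mod 10)] in column 5 we have C+C≡C with carry-in 1; given nothing yet and digits 0,1,2,3,4,5,6,7 already taken and all letters distinct, that pins C to 9. So C=9.

Answer: B=3, C=9, G=0, H=2, P=1, R=6, S=4, V=7, Z=5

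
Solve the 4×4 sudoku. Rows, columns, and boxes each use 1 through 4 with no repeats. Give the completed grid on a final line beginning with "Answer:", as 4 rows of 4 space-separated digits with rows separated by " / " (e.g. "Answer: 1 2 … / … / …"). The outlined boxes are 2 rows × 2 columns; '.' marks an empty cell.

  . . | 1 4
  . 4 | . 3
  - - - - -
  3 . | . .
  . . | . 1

Step 1. [r4c2∈{2}] only 2 remains possible at r4c2, so r4c2=2.
Step 2. [r2c3∈{2}] r2c3's peers cover all but 2. So r2c3=2.
Step 3. [r4c1∈{4}] only 4 remains possible at r4c1. So r4c1=4.
Step 4. [r3c3∈{4}] only 4 remains possible at r3c3. So r3c3=4.
Step 5. [r3c4∈{2}] only 2 remains possible at r3c4, so r3c4=2.
Step 6. [r4c3∈{3}] r4c3's peers cover all but 3. So r4c3=3.
Step 7. [r1c1∈{2}] nothing but 2 survives at r1c1 ⇒ r1c1=2.
Step 8. [r3c2∈{1}] only 1 remains possible at r3c2, so r3c2=1.
Step 9. [r1c2∈{3}] r1c2 has the single candidate 3. So r1c2=3.
Step 10. [r2c1∈{1}] nothing but 1 survives at r2c1. So r2c1=1.

Answer: 2 3 1 4 / 1 4 2 3 / 3 1 4 2 / 4 2 3 1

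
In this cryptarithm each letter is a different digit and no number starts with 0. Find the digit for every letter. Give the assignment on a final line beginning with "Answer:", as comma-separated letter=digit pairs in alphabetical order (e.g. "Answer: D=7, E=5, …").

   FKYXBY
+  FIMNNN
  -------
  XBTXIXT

Step 1. [col 1: Y + N ≡ T (mod 10)] column 1 (Y + N ≡ T (mod 10), carry-in 0) doesn't pin N yet; pick N=8 and continue, so N=8.
Step 2. [col 1: Y + N ≡ T (mod 10)] Y=7 is one option consistent with column 1 (Y + N ≡ T (mod 10), carry-in 0) — take it ⇒ Y=7.
Step 3. [col 1: Y + N ≡ T (mod 10)] column 1 reads Y+N+carry(0)=T with Y=7, N=8; with digits 7,8 already taken and all letters distinct, the only value for T is 5 ⇒ T=5.
Step 4. [col 2: B + N ≡ X (mod 10)] several values work for X in column 2 (B + N ≡ X (mod 10), carry-in 1); try X=1 ⇒ X=1.
Step 5. [col 2: B + N ≡ X (mod 10)] column 2: given N=8, X=1, carry-in 1, and digits 1,5,7,8 already taken and all letters distinct, B+N≡X (mod 10) forces B=2 ⇒ B=2.
Step 6. [col 3: X + N ≡ I (mod 10)] column 3 reads X+N+carry(1)=I with X=1, N=8; with digits 1,2,5,7,8 already taken and all letters distinct, the only value for I is 0 ⇒ I=0.
Step 7. [col 4: Y + M ≡ X (mod 10)] column 4 reads Y+M+carry(1)=X with Y=7, X=1; with digits 0,1,2,5,7,8 already taken and all letters distinct, the only value for M is 3. So M=3.
Step 8. [col 5: K + I ≡ T (mod 10)] column 5 reads K+I+carry(1)=T with I=0, T=5; with digits 0,1,2,3,5,7,8 already taken and all letters distinct, the only value for K is 4, so K=4.
Step 9. [col 6: F + F ≡ B (mod 10)] in column 6 we have F+F≡B with carry-in 0; given B=2 and digits 0,1,2,3,4,5,7,8 already taken and all letters distinct, that pins F to 6. So F=6.

Answer: B=2, F=6, I=0, K=4, M=3, N=8, T=5, X=1, Y=7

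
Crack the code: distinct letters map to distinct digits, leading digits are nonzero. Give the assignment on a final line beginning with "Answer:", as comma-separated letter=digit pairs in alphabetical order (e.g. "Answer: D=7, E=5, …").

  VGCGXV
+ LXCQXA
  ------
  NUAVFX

Step 1. [col 1: V + A ≡ X (mod 10)] X=5 is one option consistent with column 1 (V + A ≡ X (mod 10), carry-in 0) — take it, so X=5.
Step 2. [col 1: V + A ≡ X (mod 10)] column 1 (V + A ≡ X (mod 10), carry-in 0) doesn't pin V yet; pick V=2 and continue ⇒ V=2.
Step 3. [col 1: V + A ≡ X (mod 10)] column 1: given V=2, X=5, carry-in 0, and digits 2,5 already taken and all letters distinct, V+A≡X (mod 10) forces A=3. So A=3.
Step 4. [col 2: X + X ≡ F (mod 10)] column 2 reads X+X+carry(0)=F with X=5; with digits 2,3,5 already taken and all letters distinct, the only value for F is 0, so F=0.
Step 5. [col 3: G + Q ≡ V (mod 10)] G=4 is one option consistent with column 3 (G + Q ≡ V (mod 10), carry-in 1) — take it. So G=4.
Step 6. [col 3: G + Q ≡ V (mod 10)] in column 3 we have G+Q≡V with carry-in 1; given G=4, V=2 and digits 0,2,3,4,5 already taken and all letters distinct, that pins Q to 7 ⇒ Q=7.
Step 7. [col 4: C + C ≡ A (mod 10)] several values work for C in column 4 (C + C ≡ A (mod 10), carry-in 1); try C=1, so C=1.
Step 8. [col 5: G + X ≡ U (mod 10)] in column 5 we have G+X≡U with carry-in 0; given G=4, X=5 and digits 0,1,2,3,4,5,7 already taken and all letters distinct, that pins U to 9. So U=9.
Step 9. [col 6: V + L ≡ N (mod 10)] from column 6 (V=2, carry-in 0, digits 0,1,2,3,4,5,7,9 already taken and all letters distinct): L must equal 6 ⇒ L=6.
Step 10. [col 6: V + L ≡ N (mod 10)] from column 6 (V=2, L=6, carry-in 0, digits 0,1,2,3,4,5,6,7,9 already taken and all letters distinct): N must equal 8, so N=8.

Answer: A=3, C=1, F=0, G=4, L=6, N=8, Q=7, U=9, V=2, X=5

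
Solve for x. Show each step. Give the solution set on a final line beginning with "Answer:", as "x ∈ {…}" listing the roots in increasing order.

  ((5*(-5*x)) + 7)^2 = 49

Step 1. [((5*(-5*x)) + 7)^2 = 49] 49 ≥ 0, LHS is (·)² — take ±√, so sqrt: (5*(-5*x)) + 7 = 7 or -7.
Step 2. [(5*(-5*x)) + 7 = 7 or -7] peel the +7: subtract 7 from each side, so sub: 5*(-5*x) = 0 or -14.
Step 3. [5*(-5*x) = 0 or -14] leading coefficient 5: divide by 5 ⇒ div: -5*x = 0 or -14/5.
Step 4. [-5*x = 0 or -14/5] -5·(inner) — divide through by -5 ⇒ div: x = 0 or 14/25.

Answer: x ∈ {0, 14/25}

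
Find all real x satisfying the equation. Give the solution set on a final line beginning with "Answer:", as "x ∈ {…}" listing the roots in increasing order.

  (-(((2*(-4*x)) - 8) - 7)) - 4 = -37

Step 1. [(-(((2*(-4*x)) - 8) - 7)) - 4 = -37] the outer -4 inverts by adding 4. So sub: -(((2*(-4*x)) - 8) - 7) = -33.
Step 2. [-(((2*(-4*x)) - 8) - 7) = -33] leading − — multiply by −1 ⇒ neg: ((2*(-4*x)) - 8) - 7 = 33.
Step 3. [((2*(-4*x)) - 8) - 7 = 33] 7 comes off first (add 7), so sub: (2*(-4*x)) - 8 = 40.
Step 4. [(2*(-4*x)) - 8 = 40] common factor 2 (LHS and 40) — divide through, so factor: (-4*x) - 4 = 20.
Step 5. [(-4*x) - 4 = 20] -4 | LHS and -4 | 20: pull -4 out ⇒ factor: x + 1 = -5.
Step 6. [x + 1 = -5] the outer +1 inverts by subtracting 1. So sub: x = -6.

Answer: x ∈ {-6}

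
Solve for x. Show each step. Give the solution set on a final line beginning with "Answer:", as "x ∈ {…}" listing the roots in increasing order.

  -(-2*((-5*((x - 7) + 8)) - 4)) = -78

Step 1. [-(-2*((-5*((x - 7) + 8)) - 4)) = -78] leading − — multiply by −1. So neg: -2*((-5*((x - 7) + 8)) - 4) = 78.
Step 2. [-2*((-5*((x - 7) + 8)) - 4) = 78] -2 out front; divide by -2. So div: (-5*((x - 7) + 8)) - 4 = -39.
Step 3. [(-5*((x - 7) + 8)) - 4 = -39] 4 comes off first (add 4). So sub: -5*((x - 7) + 8) = -35.
Step 4. [-5*((x - 7) + 8) = -35] -5 out front; divide by -5. So div: (x - 7) + 8 = 7.
Step 5. [(x - 7) + 8 = 7] the outer +8 inverts by subtracting 8 ⇒ sub: x - 7 = -1.
Step 6. [x - 7 = -1] peel the -7: add 7 from each side, so sub: x = 6.

Answer: x ∈ {6}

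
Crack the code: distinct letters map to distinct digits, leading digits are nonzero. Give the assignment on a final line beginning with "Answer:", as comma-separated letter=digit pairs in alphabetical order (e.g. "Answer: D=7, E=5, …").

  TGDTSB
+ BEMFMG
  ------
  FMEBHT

Step 1. [col 1: B + G ≡ T (mod 10)] T=5 is one option consistent with column 1 (B + G ≡ T (mod 10), carry-in 0) — take it ⇒ T=5.
Step 2. [col 1: B + G ≡ T (mod 10)] column 1 (B + G ≡ T (mod 10), carry-in 0) doesn't pin B yet; pick B=4 and continue ⇒ B=4.
Step 3. [col 1: B + G ≡ T (mod 10)] column 1 reads B+G+carry(0)=T with B=4, T=5; with digits 4,5 already taken and all letters distinct, the only value for G is 1 ⇒ G=1.
Step 4. [col 2: S + M ≡ H (mod 10)] S=6 is one option consistent with column 2 (S + M ≡ H (mod 10), carry-in 0) — take it ⇒ S=6.
Step 5. [col 2: S + M ≡ H (mod 10)] no forcing yet in column 2 (carry-in 0); M=2 is free and consistent — try it ⇒ M=2.
Step 6. [col 2: S + M ≡ H (mod 10)] from column 2 (S=6, M=2, carry-in 0, digits 1,2,4,5,6 already taken and all letters distinct): H must equal 8 ⇒ H=8.
Step 7. [col 3: T + F ≡ B (mod 10)] from column 3 (T=5, B=4, carry-in 0, digits 1,2,4,5,6,8 already taken and all letters distinct): F must equal 9 ⇒ F=9.
Step 8. [col 4: D + M ≡ E (mod 10)] no forcing yet in column 4 (carry-in 1); D=7 is free and consistent — try it, so D=7.
Step 9. [col 4: D + M ≡ E (mod 10)] in column 4 we have D+M≡E with carry-in 1; given D=7, M=2 and digits 1,2,4,5,6,7,8,9 already taken and all letters distinct, that pins E to 0. So E=0.

Answer: B=4, D=7, E=0, F=9, G=1, H=8, M=2, S=6, T=5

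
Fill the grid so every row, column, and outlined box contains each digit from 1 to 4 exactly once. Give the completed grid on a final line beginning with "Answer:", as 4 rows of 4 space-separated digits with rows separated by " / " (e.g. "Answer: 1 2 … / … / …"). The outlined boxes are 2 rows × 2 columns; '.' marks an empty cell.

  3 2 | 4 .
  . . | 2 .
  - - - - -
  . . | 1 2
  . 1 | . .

Step 1. [r3c1∈{4}] r3c1 has the single candidate 4. So r3c1=4.
Step 2. [r2c4∈{1,3}] r2c4 is the only open cell in row 2 admitting 3 ⇒ r2c4=3.
Step 3. [r2c2∈{4}] r2c2's peers cover all but 4 ⇒ r2c2=4.
Step 4. [r4c1∈{2}] r4c1's peers cover all but 2 ⇒ r4c1=2.
Step 5. [r1c4∈{1}] r1c4 has the single candidate 1, so r1c4=1.
Step 6. [r2c1∈{1}] r2c1 has the single candidate 1. So r2c1=1.
Step 7. [r4c4∈{4}] nothing but 4 survives at r4c4 ⇒ r4c4=4.
Step 8. [r4c3∈{3}] r4c3 is down to just 3 ⇒ r4c3=3.
Step 9. [r3c2∈{3}] only 3 remains possible at r3c2. So r3c2=3.

Answer: 3 2 4 1 / 1 4 2 3 / 4 3 1 2 / 2 1 3 4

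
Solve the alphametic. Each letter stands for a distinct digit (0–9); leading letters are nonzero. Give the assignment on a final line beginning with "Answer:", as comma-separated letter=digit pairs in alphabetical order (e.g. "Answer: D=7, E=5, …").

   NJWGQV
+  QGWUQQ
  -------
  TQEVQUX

Step 1. [T] the sum has 7 digits but both addends have 6; that extra leading digit T is the final carry, namely 1 ⇒ T=1.
Step 2. [col 1: V + Q ≡ X (mod 10)] column 1 (V + Q ≡ X (mod 10), carry-in 0) doesn't pin V yet; pick V=2 and continue, so V=2.
Step 3. [col 1: V + Q ≡ X (mod 10)] Q=5 is one option consistent with column 1 (V + Q ≡ X (mod 10), carry-in 0) — take it ⇒ Q=5.
Step 4. [col 1: V + Q ≡ X (mod 10)] column 1 reads V+Q+carry(0)=X with V=2, Q=5; with digits 1,2,5 already taken and all letters distinct, the only value for X is 7. So X=7.
Step 5. [col 2: Q + Q ≡ U (mod 10)] from column 2 (Q=5, carry-in 0, digits 1,2,5,7 already taken and all letters distinct): U must equal 0. So U=0.
Step 6. [col 3: G + U ≡ Q (mod 10)] from column 3 (U=0, Q=5, carry-in 1, digits 0,1,2,5,7 already taken and all letters distinct): G must equal 4. So G=4.
Step 7. [col 4: W + W ≡ V (mod 10)] column 4 reads W+W+carry(0)=V with V=2; with digits 0,1,2,4,5,7 already taken and all letters distinct, the only value for W is 6 ⇒ W=6.
Step 8. [col 5: J + G ≡ E (mod 10)] J=8 is one option consistent with column 5 (J + G ≡ E (mod 10), carry-in 1) — take it, so J=8.
Step 9. [col 5: J + G ≡ E (mod 10)] column 5: given J=8, G=4, carry-in 1, and digits 0,1,2,4,5,6,7,8 already taken and all letters distinct, J+G≡E (mod 10) forces E=3. So E=3.
Step 10. [col 6: N + Q ≡ Q (mod 10)] from column 6 (Q=5, carry-in 1, digits 0,1,2,3,4,5,6,7,8 already taken and all letters distinct): N must equal 9. So N=9.

Answer: E=3, G=4, J=8, N=9, Q=5, T=1, U=0, V=2, W=6, X=7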